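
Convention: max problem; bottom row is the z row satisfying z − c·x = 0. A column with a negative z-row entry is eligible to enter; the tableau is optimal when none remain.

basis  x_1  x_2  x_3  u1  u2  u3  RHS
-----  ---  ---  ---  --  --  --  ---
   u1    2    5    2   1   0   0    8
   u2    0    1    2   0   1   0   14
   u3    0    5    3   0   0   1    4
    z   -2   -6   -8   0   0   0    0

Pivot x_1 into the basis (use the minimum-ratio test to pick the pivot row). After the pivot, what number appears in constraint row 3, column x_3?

3

Ratio test on column x_1 — row 1: 8/2 = 4; row 2: entry 0 ≤ 0; row 3: entry 0 ≤ 0. Minimum is 4 at row 1 (u1 leaves); pivot element 2.
Divide row 1 by 2; eliminate column x_1 from the other rows.
Row 3 update in column x_3: 3 − 0·1 = 3.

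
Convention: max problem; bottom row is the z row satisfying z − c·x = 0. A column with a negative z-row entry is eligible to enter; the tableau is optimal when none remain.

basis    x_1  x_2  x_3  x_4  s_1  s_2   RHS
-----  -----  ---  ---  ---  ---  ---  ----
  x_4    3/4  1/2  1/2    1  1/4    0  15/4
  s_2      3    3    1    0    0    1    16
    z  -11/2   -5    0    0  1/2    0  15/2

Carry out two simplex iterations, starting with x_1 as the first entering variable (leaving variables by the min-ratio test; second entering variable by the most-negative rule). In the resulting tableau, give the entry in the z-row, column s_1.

Ratio test on column x_1 — row 1: (15/4)/(3/4) = 5; row 2: 16/3 = 16/3. Minimum is 5 at row 1 (x_4 leaves); pivot element 3/4.
Divide row 1 by 3/4; eliminate column x_1 from the other rows.
Second iteration: most negative z-row entry is -4/3 in column x_2, so x_2 enters.
Ratio test on column x_2 — row 1: 5/(2/3) = 15/2; row 2: 1/1 = 1. Minimum is 1 at row 2 (s_2 leaves); pivot element 1.
Divide row 2 by 1; eliminate column x_2 from the other rows.
After both pivots, the entry at the z-row, column s_1 is 1.

1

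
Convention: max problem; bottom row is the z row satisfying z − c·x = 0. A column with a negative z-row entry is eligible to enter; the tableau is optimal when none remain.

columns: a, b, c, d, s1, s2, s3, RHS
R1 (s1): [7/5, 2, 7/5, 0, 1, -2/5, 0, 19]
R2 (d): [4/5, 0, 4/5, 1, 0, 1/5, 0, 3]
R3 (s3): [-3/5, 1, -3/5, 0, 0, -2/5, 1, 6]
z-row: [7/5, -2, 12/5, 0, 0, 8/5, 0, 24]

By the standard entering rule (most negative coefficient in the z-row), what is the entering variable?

Negative z-row entries: b: -2.
The most negative is -2 in column b, so b enters.

b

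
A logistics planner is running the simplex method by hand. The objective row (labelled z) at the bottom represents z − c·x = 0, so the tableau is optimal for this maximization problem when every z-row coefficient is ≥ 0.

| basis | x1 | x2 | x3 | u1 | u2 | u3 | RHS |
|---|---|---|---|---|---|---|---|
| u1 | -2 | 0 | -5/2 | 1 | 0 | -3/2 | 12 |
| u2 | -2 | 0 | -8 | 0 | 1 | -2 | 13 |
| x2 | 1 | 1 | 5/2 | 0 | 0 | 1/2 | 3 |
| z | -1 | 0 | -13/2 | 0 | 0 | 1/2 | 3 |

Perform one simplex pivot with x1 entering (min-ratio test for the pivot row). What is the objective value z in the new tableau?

Ratio test on column x1 — row 1: entry -2 ≤ 0; row 2: entry -2 ≤ 0; row 3: 3/1 = 3. Minimum is 3 at row 3 (x2 leaves); pivot element 1.
Pivot on row 3; the z-row RHS becomes 3 − (-1)·3 = 6.

6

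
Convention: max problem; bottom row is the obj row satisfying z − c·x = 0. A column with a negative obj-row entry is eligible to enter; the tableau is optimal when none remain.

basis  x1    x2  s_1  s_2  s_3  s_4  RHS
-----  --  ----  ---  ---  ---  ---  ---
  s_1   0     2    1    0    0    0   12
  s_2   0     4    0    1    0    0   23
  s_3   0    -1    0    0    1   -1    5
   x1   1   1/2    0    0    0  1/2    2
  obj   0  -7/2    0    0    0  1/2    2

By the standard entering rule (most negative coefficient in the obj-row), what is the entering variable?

Negative obj-row entries: x2: -7/2.
The most negative is -7/2 in column x2, so x2 enters.

x2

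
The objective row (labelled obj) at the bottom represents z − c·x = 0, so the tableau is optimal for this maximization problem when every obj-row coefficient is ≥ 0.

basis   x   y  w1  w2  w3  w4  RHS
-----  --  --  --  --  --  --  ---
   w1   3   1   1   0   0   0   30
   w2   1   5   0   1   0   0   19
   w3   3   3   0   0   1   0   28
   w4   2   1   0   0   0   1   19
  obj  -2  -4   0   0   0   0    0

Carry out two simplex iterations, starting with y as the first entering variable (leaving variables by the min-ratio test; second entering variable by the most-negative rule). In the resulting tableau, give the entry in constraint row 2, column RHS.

29/12

Ratio test on column y — row 1: 30/1 = 30; row 2: 19/5 = 19/5; row 3: 28/3 = 28/3; row 4: 19/1 = 19. Minimum is 19/5 at row 2 (w2 leaves); pivot element 5.
Divide row 2 by 5; eliminate column y from the other rows.
Second iteration: most negative obj-row entry is -6/5 in column x, so x enters.
Ratio test on column x — row 1: (131/5)/(14/5) = 131/14; row 2: (19/5)/(1/5) = 19; row 3: (83/5)/(12/5) = 83/12; row 4: (76/5)/(9/5) = 76/9. Minimum is 83/12 at row 3 (w3 leaves); pivot element 12/5.
Divide row 3 by 12/5; eliminate column x from the other rows.
After both pivots, the entry at constraint row 2, column RHS is 29/12.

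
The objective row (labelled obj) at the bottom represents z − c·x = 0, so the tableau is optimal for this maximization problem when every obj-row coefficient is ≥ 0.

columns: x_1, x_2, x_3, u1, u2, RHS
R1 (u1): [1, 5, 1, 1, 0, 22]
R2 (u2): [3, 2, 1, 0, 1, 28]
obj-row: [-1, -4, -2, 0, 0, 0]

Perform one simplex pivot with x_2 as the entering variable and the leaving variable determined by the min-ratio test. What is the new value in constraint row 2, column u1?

-2/5

Ratio test on column x_2 — row 1: 22/5 = 22/5; row 2: 28/2 = 14. Minimum is 22/5 at row 1 (u1 leaves); pivot element 5.
Divide row 1 by 5; eliminate column x_2 from the other rows.
Row 2 update in column u1: 0 − 2·(1/5) = -2/5.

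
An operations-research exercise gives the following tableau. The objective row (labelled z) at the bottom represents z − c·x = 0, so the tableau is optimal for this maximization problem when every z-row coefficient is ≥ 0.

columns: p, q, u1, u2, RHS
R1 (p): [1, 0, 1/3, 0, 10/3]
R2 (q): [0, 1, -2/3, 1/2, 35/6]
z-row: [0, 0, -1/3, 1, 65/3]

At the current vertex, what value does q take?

q is basic (row 2); its value is the RHS of that row, 35/6.

35/6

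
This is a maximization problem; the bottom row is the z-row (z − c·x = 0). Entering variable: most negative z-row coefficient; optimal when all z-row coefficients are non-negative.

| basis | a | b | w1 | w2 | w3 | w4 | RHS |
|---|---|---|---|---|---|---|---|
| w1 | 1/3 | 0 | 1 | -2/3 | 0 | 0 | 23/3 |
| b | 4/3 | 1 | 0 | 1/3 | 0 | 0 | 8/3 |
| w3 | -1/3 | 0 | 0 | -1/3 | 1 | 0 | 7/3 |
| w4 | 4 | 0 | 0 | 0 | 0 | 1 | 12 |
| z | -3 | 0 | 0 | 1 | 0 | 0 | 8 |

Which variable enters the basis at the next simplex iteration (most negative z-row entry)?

a

Negative z-row entries: a: -3.
The most negative is -3 in column a, so a enters.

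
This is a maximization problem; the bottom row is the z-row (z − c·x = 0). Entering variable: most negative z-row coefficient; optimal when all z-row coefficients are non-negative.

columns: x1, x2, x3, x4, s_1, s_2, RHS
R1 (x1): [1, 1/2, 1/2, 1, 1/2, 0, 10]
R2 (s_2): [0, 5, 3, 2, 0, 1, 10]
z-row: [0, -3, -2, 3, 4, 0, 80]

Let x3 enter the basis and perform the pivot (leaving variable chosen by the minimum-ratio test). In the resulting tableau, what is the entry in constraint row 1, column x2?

-1/3

Ratio test on column x3 — row 1: 10/(1/2) = 20; row 2: 10/3 = 10/3. Minimum is 10/3 at row 2 (s_2 leaves); pivot element 3.
Divide row 2 by 3; eliminate column x3 from the other rows.
Row 1 update in column x2: 1/2 − (1/2)·(5/3) = -1/3.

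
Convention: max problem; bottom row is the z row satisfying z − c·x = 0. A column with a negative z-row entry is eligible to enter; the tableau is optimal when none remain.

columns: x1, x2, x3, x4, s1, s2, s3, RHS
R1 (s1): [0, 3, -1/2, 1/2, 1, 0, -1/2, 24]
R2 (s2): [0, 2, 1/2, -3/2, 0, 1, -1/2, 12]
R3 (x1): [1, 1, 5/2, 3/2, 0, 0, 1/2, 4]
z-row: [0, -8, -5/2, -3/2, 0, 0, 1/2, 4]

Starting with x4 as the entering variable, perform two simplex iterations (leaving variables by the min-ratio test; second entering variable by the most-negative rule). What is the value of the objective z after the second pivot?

Ratio test on column x4 — row 1: 24/(1/2) = 48; row 2: entry -3/2 ≤ 0; row 3: 4/(3/2) = 8/3. Minimum is 8/3 at row 3 (x1 leaves); pivot element 3/2.
Pivot on row 3; the z-row RHS becomes 4 − (-3/2)·(8/3) = 8.
Next entering variable (most negative z-row entry -7): x2.
Ratio test on column x2 — row 1: (68/3)/(8/3) = 17/2; row 2: 16/3 = 16/3; row 3: (8/3)/(2/3) = 4. Minimum is 4 at row 3 (x4 leaves); pivot element 2/3.
After the second pivot the z-row RHS is 8 − (-7)·4 = 36.

36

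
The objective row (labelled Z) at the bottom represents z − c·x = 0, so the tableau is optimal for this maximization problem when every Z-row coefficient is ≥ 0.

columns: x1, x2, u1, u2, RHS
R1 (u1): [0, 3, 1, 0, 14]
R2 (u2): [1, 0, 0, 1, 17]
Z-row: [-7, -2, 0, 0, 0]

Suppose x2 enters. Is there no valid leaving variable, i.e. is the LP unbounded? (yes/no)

Column x2 has positive entries in row(s) 1, so the ratio test bounds it — not unbounded.

no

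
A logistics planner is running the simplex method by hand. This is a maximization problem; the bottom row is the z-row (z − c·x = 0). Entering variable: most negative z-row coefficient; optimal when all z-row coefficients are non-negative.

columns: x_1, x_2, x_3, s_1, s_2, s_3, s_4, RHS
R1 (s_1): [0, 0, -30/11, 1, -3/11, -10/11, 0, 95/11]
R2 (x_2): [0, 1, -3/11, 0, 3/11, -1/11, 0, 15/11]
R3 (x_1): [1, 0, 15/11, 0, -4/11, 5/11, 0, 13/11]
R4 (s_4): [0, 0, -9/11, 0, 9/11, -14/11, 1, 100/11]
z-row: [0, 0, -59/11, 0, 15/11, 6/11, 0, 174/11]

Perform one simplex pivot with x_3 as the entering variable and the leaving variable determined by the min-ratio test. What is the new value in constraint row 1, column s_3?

0

Ratio test on column x_3 — row 1: entry -30/11 ≤ 0; row 2: entry -3/11 ≤ 0; row 3: (13/11)/(15/11) = 13/15; row 4: entry -9/11 ≤ 0. Minimum is 13/15 at row 3 (x_1 leaves); pivot element 15/11.
Divide row 3 by 15/11; eliminate column x_3 from the other rows.
Row 1 update in column s_3: -10/11 − (-30/11)·(1/3) = 0.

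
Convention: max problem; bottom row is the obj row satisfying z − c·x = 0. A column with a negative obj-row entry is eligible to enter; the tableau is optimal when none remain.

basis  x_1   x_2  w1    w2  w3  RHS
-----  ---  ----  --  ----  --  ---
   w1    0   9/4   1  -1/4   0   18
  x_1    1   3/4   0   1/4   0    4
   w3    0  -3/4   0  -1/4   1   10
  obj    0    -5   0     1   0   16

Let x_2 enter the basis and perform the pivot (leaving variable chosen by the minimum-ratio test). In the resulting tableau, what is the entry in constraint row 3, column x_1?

1

Ratio test on column x_2 — row 1: 18/(9/4) = 8; row 2: 4/(3/4) = 16/3; row 3: entry -3/4 ≤ 0. Minimum is 16/3 at row 2 (x_1 leaves); pivot element 3/4.
Divide row 2 by 3/4; eliminate column x_2 from the other rows.
Row 3 update in column x_1: 0 − (-3/4)·(4/3) = 1.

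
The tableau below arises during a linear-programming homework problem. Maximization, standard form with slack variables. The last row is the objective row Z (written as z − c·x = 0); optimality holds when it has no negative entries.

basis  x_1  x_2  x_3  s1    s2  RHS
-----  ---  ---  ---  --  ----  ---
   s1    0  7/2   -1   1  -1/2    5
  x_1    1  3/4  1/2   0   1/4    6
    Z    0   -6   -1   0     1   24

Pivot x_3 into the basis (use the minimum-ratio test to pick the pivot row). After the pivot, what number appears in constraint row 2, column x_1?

2

Ratio test on column x_3 — row 1: entry -1 ≤ 0; row 2: 6/(1/2) = 12. Minimum is 12 at row 2 (x_1 leaves); pivot element 1/2.
Divide row 2 by 1/2; eliminate column x_3 from the other rows.
In the new row 2, the x_1 entry is the old entry divided by the pivot: 1/(1/2) = 2.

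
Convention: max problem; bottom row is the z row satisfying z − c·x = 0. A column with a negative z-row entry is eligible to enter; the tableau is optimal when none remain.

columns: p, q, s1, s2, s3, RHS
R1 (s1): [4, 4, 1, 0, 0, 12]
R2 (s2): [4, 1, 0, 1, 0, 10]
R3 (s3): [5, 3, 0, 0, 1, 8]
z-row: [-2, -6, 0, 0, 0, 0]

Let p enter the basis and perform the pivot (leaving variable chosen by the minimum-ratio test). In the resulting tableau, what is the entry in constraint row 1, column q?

Ratio test on column p — row 1: 12/4 = 3; row 2: 10/4 = 5/2; row 3: 8/5 = 8/5. Minimum is 8/5 at row 3 (s3 leaves); pivot element 5.
Divide row 3 by 5; eliminate column p from the other rows.
Row 1 update in column q: 4 − 4·(3/5) = 8/5.

8/5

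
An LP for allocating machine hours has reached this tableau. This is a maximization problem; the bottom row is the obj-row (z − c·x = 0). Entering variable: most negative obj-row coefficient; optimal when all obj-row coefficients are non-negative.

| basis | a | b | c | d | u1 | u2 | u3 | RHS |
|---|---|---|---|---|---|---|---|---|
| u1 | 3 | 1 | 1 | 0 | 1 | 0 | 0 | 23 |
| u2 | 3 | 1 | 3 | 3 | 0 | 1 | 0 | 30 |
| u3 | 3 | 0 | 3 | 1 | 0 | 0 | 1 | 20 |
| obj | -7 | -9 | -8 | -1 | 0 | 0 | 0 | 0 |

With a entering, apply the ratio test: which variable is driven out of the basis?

Column a entries and ratios — u1: 23/3 = 23/3; u2: 30/3 = 10; u3: 20/3 = 20/3.
Smallest ratio is 20/3 in the row of u3, so u3 leaves.

u3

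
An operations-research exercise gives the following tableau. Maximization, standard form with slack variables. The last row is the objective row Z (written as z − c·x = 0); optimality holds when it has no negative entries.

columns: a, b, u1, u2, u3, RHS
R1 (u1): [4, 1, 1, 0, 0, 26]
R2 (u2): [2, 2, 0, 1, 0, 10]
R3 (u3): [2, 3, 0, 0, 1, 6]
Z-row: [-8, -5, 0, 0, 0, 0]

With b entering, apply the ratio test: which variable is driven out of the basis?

Column b entries and ratios — u1: 26/1 = 26; u2: 10/2 = 5; u3: 6/3 = 2.
Smallest ratio is 2 in the row of u3, so u3 leaves.

u3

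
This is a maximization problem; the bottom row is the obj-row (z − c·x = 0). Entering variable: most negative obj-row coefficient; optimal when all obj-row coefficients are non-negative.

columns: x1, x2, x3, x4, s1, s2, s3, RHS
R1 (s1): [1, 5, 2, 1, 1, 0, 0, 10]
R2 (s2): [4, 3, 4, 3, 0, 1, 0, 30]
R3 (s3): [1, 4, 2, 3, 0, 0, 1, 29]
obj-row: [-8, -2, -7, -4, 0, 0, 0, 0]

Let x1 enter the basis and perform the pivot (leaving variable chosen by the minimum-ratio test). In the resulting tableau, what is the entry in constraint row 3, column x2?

13/4

Ratio test on column x1 — row 1: 10/1 = 10; row 2: 30/4 = 15/2; row 3: 29/1 = 29. Minimum is 15/2 at row 2 (s2 leaves); pivot element 4.
Divide row 2 by 4; eliminate column x1 from the other rows.
Row 3 update in column x2: 4 − 1·(3/4) = 13/4.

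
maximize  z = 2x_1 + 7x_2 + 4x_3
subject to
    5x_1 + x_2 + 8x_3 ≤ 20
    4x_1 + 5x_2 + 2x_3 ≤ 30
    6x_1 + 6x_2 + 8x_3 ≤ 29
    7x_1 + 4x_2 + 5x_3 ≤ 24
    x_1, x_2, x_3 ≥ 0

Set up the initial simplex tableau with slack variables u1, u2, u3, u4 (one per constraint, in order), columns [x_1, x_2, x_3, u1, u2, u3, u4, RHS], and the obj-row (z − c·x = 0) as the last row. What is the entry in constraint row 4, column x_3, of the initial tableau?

5

Constraint 4 has coefficient 5 on x_3.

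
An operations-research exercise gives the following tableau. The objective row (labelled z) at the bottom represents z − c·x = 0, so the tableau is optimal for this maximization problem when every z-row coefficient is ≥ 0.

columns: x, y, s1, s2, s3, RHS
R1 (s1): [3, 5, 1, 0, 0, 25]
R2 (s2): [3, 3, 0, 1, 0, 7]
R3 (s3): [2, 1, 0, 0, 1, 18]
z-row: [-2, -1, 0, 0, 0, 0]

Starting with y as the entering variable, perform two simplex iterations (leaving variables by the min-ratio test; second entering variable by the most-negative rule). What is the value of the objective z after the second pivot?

Ratio test on column y — row 1: 25/5 = 5; row 2: 7/3 = 7/3; row 3: 18/1 = 18. Minimum is 7/3 at row 2 (s2 leaves); pivot element 3.
Pivot on row 2; the z-row RHS becomes 0 − (-1)·(7/3) = 7/3.
Next entering variable (most negative z-row entry -1): x.
Ratio test on column x — row 1: entry -2 ≤ 0; row 2: (7/3)/1 = 7/3; row 3: (47/3)/1 = 47/3. Minimum is 7/3 at row 2 (y leaves); pivot element 1.
After the second pivot the z-row RHS is 7/3 − (-1)·(7/3) = 14/3.

14/3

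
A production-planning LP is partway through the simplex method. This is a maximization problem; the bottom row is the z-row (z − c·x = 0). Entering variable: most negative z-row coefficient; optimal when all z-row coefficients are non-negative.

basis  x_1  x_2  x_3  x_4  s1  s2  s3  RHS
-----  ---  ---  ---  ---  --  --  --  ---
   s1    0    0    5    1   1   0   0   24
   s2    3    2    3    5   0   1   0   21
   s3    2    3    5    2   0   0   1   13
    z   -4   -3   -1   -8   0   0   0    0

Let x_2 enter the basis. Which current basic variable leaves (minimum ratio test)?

s3

Column x_2 entries and ratios — s1: 0 ≤ 0, skip; s2: 21/2 = 21/2; s3: 13/3 = 13/3.
Smallest ratio is 13/3 in the row of s3, so s3 leaves.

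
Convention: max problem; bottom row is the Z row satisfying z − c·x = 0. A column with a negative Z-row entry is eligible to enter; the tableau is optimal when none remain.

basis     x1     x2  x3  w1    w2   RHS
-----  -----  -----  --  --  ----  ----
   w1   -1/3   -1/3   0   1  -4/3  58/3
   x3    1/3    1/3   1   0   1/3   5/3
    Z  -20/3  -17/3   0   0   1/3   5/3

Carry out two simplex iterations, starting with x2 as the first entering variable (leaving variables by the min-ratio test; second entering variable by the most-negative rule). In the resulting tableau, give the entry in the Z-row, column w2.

7

Ratio test on column x2 — row 1: entry -1/3 ≤ 0; row 2: (5/3)/(1/3) = 5. Minimum is 5 at row 2 (x3 leaves); pivot element 1/3.
Divide row 2 by 1/3; eliminate column x2 from the other rows.
Second iteration: most negative Z-row entry is -1 in column x1, so x1 enters.
Ratio test on column x1 — row 1: entry 0 ≤ 0; row 2: 5/1 = 5. Minimum is 5 at row 2 (x2 leaves); pivot element 1.
Divide row 2 by 1; eliminate column x1 from the other rows.
After both pivots, the entry at the Z-row, column w2 is 7.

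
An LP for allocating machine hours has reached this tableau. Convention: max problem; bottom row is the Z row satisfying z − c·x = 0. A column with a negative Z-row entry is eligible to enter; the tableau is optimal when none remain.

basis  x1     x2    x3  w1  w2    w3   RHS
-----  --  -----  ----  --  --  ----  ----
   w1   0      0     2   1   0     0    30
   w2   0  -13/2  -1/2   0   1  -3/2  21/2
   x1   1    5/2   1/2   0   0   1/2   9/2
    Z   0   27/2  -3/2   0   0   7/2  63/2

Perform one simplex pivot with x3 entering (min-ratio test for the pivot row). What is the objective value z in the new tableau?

Ratio test on column x3 — row 1: 30/2 = 15; row 2: entry -1/2 ≤ 0; row 3: (9/2)/(1/2) = 9. Minimum is 9 at row 3 (x1 leaves); pivot element 1/2.
Pivot on row 3; the Z-row RHS becomes 63/2 − (-3/2)·9 = 45.

45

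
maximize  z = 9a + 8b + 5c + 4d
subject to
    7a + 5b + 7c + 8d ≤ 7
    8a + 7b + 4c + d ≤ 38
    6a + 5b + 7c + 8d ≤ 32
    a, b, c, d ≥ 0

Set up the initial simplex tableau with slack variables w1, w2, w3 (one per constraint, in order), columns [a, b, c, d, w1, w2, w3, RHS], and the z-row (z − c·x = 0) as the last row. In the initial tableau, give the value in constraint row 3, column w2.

Slack w2 belongs to constraint 2; its column is the unit vector e_2, so the entry in row 3 is 0.

0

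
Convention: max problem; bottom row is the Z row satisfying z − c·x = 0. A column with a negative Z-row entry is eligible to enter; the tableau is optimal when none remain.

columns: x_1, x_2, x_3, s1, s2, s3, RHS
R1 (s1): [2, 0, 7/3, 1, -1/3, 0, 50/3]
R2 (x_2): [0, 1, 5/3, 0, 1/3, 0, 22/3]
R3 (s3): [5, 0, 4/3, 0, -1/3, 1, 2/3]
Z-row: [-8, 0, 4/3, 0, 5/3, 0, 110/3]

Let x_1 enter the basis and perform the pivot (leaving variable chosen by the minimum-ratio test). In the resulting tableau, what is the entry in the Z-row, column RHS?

Ratio test on column x_1 — row 1: (50/3)/2 = 25/3; row 2: entry 0 ≤ 0; row 3: (2/3)/5 = 2/15. Minimum is 2/15 at row 3 (s3 leaves); pivot element 5.
Divide row 3 by 5; eliminate column x_1 from the other rows.
Z-row update in column RHS: 110/3 − (-8)·(2/15) = 566/15.

566/15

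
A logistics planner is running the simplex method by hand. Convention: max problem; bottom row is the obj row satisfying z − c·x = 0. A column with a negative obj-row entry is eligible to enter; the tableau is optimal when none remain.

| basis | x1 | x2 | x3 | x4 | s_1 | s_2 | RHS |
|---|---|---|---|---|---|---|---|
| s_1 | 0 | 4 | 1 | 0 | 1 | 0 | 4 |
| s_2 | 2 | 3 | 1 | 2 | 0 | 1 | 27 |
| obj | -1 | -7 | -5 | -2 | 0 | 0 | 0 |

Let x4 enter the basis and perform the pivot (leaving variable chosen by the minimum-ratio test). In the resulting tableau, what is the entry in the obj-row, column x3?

-4

Ratio test on column x4 — row 1: entry 0 ≤ 0; row 2: 27/2 = 27/2. Minimum is 27/2 at row 2 (s_2 leaves); pivot element 2.
Divide row 2 by 2; eliminate column x4 from the other rows.
obj-row update in column x3: -5 − (-2)·(1/2) = -4.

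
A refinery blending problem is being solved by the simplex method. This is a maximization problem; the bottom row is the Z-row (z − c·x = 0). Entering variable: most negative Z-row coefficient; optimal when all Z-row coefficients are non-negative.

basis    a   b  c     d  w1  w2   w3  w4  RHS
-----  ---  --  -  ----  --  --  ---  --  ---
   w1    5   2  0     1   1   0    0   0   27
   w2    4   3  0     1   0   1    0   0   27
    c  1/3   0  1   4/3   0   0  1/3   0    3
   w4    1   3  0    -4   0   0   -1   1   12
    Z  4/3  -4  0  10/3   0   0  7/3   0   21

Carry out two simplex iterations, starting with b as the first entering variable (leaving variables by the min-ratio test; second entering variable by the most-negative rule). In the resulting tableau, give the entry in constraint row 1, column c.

-11/4

Ratio test on column b — row 1: 27/2 = 27/2; row 2: 27/3 = 9; row 3: entry 0 ≤ 0; row 4: 12/3 = 4. Minimum is 4 at row 4 (w4 leaves); pivot element 3.
Divide row 4 by 3; eliminate column b from the other rows.
Second iteration: most negative Z-row entry is -2 in column d, so d enters.
Ratio test on column d — row 1: 19/(11/3) = 57/11; row 2: 15/5 = 3; row 3: 3/(4/3) = 9/4; row 4: entry -4/3 ≤ 0. Minimum is 9/4 at row 3 (c leaves); pivot element 4/3.
Divide row 3 by 4/3; eliminate column d from the other rows.
After both pivots, the entry at constraint row 1, column c is -11/4.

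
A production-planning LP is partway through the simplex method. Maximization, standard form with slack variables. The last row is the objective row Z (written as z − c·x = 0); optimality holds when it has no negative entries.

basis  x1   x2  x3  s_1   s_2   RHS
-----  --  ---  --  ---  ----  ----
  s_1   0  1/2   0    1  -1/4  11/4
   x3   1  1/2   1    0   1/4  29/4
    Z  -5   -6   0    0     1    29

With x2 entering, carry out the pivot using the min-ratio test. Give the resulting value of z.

Ratio test on column x2 — row 1: (11/4)/(1/2) = 11/2; row 2: (29/4)/(1/2) = 29/2. Minimum is 11/2 at row 1 (s_1 leaves); pivot element 1/2.
Pivot on row 1; the Z-row RHS becomes 29 − (-6)·(11/2) = 62.

62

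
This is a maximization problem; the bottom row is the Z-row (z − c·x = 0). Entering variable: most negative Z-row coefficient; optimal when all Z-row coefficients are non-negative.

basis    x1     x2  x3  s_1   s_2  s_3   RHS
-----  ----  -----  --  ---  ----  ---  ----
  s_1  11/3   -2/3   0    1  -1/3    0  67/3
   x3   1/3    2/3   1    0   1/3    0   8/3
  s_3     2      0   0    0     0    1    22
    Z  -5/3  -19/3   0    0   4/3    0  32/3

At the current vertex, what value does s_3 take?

22

s_3 is basic (row 3); its value is the RHS of that row, 22.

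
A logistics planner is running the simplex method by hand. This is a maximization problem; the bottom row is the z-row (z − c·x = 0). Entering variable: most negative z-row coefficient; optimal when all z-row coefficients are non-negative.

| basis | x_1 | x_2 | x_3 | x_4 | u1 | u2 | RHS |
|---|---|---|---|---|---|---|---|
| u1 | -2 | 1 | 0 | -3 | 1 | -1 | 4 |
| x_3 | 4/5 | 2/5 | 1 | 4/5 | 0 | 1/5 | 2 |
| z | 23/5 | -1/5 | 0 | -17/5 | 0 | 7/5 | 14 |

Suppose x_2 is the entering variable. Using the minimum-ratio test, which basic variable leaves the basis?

u1

Column x_2 entries and ratios — u1: 4/1 = 4; x_3: 2/(2/5) = 5.
Smallest ratio is 4 in the row of u1, so u1 leaves.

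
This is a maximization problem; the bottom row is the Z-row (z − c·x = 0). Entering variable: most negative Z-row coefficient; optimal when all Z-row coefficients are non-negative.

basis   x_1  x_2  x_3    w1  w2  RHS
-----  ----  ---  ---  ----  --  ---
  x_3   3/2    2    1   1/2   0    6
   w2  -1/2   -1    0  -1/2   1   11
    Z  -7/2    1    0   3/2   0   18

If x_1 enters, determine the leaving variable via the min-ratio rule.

x_3

Column x_1 entries and ratios — x_3: 6/(3/2) = 4; w2: -1/2 ≤ 0, skip.
Smallest ratio is 4 in the row of x_3, so x_3 leaves.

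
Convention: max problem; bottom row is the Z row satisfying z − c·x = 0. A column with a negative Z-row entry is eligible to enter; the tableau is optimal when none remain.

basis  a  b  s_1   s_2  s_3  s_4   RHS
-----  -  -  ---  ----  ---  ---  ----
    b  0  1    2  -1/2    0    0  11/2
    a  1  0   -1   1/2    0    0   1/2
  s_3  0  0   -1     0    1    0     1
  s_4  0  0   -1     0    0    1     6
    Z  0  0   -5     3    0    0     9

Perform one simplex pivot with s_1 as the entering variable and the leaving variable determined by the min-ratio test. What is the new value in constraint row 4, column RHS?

35/4

Ratio test on column s_1 — row 1: (11/2)/2 = 11/4; row 2: entry -1 ≤ 0; row 3: entry -1 ≤ 0; row 4: entry -1 ≤ 0. Minimum is 11/4 at row 1 (b leaves); pivot element 2.
Divide row 1 by 2; eliminate column s_1 from the other rows.
Row 4 update in column RHS: 6 − (-1)·(11/4) = 35/4.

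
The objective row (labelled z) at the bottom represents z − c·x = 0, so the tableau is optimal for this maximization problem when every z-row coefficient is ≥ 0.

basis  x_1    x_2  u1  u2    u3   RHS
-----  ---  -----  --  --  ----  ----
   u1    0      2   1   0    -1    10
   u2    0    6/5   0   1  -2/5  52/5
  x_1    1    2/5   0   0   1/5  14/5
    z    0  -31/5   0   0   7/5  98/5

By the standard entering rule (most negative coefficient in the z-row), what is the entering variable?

x_2

Negative z-row entries: x_2: -31/5.
The most negative is -31/5 in column x_2, so x_2 enters.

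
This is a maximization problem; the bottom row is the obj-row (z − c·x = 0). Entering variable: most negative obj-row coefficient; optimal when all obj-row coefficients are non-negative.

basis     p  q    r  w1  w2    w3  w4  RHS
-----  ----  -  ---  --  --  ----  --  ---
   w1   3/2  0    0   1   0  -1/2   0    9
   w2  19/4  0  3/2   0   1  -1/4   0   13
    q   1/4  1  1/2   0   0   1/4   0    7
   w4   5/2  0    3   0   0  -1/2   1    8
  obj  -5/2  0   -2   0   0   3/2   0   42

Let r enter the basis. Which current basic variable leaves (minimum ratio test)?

Column r entries and ratios — w1: 0 ≤ 0, skip; w2: 13/(3/2) = 26/3; q: 7/(1/2) = 14; w4: 8/3 = 8/3.
Smallest ratio is 8/3 in the row of w4, so w4 leaves.

w4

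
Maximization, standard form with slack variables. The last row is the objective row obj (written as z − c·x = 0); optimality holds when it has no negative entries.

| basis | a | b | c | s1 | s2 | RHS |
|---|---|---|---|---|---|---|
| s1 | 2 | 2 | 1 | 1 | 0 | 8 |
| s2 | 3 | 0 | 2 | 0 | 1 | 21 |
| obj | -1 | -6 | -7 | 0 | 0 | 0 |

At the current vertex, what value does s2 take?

21

s2 is basic (row 2); its value is the RHS of that row, 21.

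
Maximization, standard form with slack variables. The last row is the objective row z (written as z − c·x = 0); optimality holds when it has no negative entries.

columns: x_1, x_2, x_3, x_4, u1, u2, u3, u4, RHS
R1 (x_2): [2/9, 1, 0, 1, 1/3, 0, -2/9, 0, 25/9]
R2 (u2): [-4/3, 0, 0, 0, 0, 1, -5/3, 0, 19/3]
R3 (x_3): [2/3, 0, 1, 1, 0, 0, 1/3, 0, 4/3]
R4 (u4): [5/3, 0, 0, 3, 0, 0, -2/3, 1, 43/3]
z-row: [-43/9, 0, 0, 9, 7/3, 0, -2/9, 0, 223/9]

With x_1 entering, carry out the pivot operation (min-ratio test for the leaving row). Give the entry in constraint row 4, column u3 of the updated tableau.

-3/2

Ratio test on column x_1 — row 1: (25/9)/(2/9) = 25/2; row 2: entry -4/3 ≤ 0; row 3: (4/3)/(2/3) = 2; row 4: (43/3)/(5/3) = 43/5. Minimum is 2 at row 3 (x_3 leaves); pivot element 2/3.
Divide row 3 by 2/3; eliminate column x_1 from the other rows.
Row 4 update in column u3: -2/3 − (5/3)·(1/2) = -3/2.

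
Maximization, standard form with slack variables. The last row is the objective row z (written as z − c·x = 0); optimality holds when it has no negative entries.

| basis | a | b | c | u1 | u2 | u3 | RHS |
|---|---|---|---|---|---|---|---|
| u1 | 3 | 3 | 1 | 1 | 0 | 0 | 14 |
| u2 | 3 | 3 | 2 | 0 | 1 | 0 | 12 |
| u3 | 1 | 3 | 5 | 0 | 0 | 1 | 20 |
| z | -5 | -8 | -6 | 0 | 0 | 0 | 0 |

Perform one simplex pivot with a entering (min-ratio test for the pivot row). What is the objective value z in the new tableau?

Ratio test on column a — row 1: 14/3 = 14/3; row 2: 12/3 = 4; row 3: 20/1 = 20. Minimum is 4 at row 2 (u2 leaves); pivot element 3.
Pivot on row 2; the z-row RHS becomes 0 − (-5)·4 = 20.

20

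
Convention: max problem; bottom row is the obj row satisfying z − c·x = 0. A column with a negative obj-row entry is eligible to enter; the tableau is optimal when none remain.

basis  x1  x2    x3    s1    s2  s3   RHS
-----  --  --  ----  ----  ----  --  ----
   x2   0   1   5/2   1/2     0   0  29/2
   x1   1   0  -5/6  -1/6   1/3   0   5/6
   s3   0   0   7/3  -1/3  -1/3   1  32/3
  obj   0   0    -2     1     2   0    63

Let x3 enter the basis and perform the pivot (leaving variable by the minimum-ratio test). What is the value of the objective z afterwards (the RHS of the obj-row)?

505/7

Ratio test on column x3 — row 1: (29/2)/(5/2) = 29/5; row 2: entry -5/6 ≤ 0; row 3: (32/3)/(7/3) = 32/7. Minimum is 32/7 at row 3 (s3 leaves); pivot element 7/3.
Pivot on row 3; the obj-row RHS becomes 63 − (-2)·(32/7) = 505/7.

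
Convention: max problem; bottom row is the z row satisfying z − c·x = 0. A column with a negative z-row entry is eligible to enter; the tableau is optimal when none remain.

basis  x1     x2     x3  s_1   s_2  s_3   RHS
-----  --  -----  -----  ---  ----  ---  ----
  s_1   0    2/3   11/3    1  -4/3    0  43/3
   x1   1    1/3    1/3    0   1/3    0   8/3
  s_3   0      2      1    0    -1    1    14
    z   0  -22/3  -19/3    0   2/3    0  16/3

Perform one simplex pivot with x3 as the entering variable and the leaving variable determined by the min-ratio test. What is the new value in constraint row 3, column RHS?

Ratio test on column x3 — row 1: (43/3)/(11/3) = 43/11; row 2: (8/3)/(1/3) = 8; row 3: 14/1 = 14. Minimum is 43/11 at row 1 (s_1 leaves); pivot element 11/3.
Divide row 1 by 11/3; eliminate column x3 from the other rows.
Row 3 update in column RHS: 14 − 1·(43/11) = 111/11.

111/11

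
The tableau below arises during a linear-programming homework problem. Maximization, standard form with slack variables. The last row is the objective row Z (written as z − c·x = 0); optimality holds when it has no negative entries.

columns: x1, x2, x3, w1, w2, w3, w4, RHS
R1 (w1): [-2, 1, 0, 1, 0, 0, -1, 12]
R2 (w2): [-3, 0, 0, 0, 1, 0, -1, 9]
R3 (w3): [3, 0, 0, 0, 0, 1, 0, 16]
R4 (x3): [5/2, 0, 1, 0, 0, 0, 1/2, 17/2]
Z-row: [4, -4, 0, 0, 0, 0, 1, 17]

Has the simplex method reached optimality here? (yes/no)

The Z-row has a negative entry -4 in column x2, so it is not optimal.

no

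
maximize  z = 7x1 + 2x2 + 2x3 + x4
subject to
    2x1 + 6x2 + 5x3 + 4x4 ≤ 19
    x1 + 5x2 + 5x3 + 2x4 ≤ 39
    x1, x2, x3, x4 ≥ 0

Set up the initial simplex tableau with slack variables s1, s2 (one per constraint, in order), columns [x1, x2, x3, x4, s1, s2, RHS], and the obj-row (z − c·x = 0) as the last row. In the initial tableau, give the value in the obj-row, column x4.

-1

The obj-row carries the negated objective coefficients: the x4 entry is -1.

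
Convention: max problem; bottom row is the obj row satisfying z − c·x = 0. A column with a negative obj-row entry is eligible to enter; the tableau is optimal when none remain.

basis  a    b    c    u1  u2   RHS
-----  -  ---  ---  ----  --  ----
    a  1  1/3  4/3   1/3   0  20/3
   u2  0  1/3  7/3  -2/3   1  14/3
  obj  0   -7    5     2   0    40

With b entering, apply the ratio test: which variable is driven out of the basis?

u2

Column b entries and ratios — a: (20/3)/(1/3) = 20; u2: (14/3)/(1/3) = 14.
Smallest ratio is 14 in the row of u2, so u2 leaves.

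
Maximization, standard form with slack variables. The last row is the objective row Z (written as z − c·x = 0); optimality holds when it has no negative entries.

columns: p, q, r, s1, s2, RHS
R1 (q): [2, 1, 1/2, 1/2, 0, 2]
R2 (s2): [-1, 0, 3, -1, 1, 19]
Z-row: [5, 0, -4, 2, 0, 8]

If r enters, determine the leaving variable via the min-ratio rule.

q

Column r entries and ratios — q: 2/(1/2) = 4; s2: 19/3 = 19/3.
Smallest ratio is 4 in the row of q, so q leaves.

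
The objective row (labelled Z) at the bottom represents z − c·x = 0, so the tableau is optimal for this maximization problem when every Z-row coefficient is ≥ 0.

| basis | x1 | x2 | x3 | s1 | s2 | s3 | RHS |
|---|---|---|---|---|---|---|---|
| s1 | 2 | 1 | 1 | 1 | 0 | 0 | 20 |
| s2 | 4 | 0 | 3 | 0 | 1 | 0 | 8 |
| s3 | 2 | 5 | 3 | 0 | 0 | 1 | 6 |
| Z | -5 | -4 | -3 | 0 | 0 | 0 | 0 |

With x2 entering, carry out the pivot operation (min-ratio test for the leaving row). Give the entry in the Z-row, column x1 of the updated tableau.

Ratio test on column x2 — row 1: 20/1 = 20; row 2: entry 0 ≤ 0; row 3: 6/5 = 6/5. Minimum is 6/5 at row 3 (s3 leaves); pivot element 5.
Divide row 3 by 5; eliminate column x2 from the other rows.
Z-row update in column x1: -5 − (-4)·(2/5) = -17/5.

-17/5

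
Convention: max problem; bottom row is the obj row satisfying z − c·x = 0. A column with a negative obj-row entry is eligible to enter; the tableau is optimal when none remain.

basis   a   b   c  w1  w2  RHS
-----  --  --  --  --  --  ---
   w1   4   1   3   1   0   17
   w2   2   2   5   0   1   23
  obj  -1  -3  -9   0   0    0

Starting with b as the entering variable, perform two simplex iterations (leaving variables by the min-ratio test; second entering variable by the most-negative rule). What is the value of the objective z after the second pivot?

Ratio test on column b — row 1: 17/1 = 17; row 2: 23/2 = 23/2. Minimum is 23/2 at row 2 (w2 leaves); pivot element 2.
Pivot on row 2; the obj-row RHS becomes 0 − (-3)·(23/2) = 69/2.
Next entering variable (most negative obj-row entry -3/2): c.
Ratio test on column c — row 1: (11/2)/(1/2) = 11; row 2: (23/2)/(5/2) = 23/5. Minimum is 23/5 at row 2 (b leaves); pivot element 5/2.
After the second pivot the obj-row RHS is 69/2 − (-3/2)·(23/5) = 207/5.

207/5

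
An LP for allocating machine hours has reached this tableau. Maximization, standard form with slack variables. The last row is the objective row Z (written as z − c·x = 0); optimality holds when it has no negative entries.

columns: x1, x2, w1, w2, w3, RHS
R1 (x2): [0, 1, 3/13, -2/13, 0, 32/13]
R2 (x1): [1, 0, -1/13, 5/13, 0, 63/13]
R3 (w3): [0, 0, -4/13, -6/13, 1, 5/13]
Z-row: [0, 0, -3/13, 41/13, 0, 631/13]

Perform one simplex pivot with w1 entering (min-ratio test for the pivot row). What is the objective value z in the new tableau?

51

Ratio test on column w1 — row 1: (32/13)/(3/13) = 32/3; row 2: entry -1/13 ≤ 0; row 3: entry -4/13 ≤ 0. Minimum is 32/3 at row 1 (x2 leaves); pivot element 3/13.
Pivot on row 1; the Z-row RHS becomes 631/13 − (-3/13)·(32/3) = 51.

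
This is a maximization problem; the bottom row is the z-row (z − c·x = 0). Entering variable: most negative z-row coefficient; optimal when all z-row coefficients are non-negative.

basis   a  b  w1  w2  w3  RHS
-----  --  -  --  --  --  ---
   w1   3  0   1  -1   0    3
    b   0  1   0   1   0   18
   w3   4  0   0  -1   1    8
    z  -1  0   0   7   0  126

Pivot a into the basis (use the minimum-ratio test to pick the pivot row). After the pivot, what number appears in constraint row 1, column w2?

-1/3

Ratio test on column a — row 1: 3/3 = 1; row 2: entry 0 ≤ 0; row 3: 8/4 = 2. Minimum is 1 at row 1 (w1 leaves); pivot element 3.
Divide row 1 by 3; eliminate column a from the other rows.
In the new row 1, the w2 entry is the old entry divided by the pivot: (-1)/3 = -1/3.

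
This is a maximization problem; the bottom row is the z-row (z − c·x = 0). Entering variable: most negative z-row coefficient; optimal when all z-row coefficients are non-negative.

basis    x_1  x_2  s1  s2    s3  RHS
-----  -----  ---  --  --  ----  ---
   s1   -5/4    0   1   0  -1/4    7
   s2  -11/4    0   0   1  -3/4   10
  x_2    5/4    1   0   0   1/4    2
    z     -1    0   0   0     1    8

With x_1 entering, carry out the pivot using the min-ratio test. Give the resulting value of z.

48/5

Ratio test on column x_1 — row 1: entry -5/4 ≤ 0; row 2: entry -11/4 ≤ 0; row 3: 2/(5/4) = 8/5. Minimum is 8/5 at row 3 (x_2 leaves); pivot element 5/4.
Pivot on row 3; the z-row RHS becomes 8 − (-1)·(8/5) = 48/5.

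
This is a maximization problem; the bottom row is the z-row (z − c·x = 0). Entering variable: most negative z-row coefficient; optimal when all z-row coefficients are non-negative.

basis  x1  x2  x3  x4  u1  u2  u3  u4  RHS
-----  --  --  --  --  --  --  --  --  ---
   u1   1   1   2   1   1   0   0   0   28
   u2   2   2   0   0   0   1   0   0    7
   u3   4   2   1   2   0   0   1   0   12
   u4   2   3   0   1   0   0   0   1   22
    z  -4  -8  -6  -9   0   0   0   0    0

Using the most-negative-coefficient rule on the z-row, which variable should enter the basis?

x4

Negative z-row entries: x1: -4, x2: -8, x3: -6, x4: -9.
The most negative is -9 in column x4, so x4 enters.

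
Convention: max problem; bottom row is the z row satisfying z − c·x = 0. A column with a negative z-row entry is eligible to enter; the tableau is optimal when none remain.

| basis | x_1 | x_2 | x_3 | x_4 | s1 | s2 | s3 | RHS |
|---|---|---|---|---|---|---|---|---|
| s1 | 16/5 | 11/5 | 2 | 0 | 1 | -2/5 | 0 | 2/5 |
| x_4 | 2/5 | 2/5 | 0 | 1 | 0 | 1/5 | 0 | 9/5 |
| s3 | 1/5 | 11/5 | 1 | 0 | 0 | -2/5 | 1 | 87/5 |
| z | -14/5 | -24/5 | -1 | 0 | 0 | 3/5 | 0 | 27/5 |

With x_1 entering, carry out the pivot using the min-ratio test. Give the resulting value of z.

Ratio test on column x_1 — row 1: (2/5)/(16/5) = 1/8; row 2: (9/5)/(2/5) = 9/2; row 3: (87/5)/(1/5) = 87. Minimum is 1/8 at row 1 (s1 leaves); pivot element 16/5.
Pivot on row 1; the z-row RHS becomes 27/5 − (-14/5)·(1/8) = 23/4.

23/4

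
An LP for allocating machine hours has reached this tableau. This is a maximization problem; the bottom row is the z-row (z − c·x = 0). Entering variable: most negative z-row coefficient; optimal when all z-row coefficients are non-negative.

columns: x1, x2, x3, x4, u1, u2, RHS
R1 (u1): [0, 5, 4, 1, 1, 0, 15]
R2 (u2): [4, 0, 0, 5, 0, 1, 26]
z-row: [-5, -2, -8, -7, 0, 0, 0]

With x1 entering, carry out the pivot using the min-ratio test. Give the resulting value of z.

65/2

Ratio test on column x1 — row 1: entry 0 ≤ 0; row 2: 26/4 = 13/2. Minimum is 13/2 at row 2 (u2 leaves); pivot element 4.
Pivot on row 2; the z-row RHS becomes 0 − (-5)·(13/2) = 65/2.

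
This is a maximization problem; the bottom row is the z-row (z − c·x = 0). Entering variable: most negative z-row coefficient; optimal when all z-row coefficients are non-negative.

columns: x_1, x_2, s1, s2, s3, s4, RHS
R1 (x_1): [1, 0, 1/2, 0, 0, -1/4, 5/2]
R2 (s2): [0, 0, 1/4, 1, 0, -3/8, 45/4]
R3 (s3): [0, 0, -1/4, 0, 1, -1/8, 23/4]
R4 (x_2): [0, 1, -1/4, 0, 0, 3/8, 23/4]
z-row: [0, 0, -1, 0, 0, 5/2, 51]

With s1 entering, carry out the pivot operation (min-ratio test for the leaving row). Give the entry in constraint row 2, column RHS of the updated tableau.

Ratio test on column s1 — row 1: (5/2)/(1/2) = 5; row 2: (45/4)/(1/4) = 45; row 3: entry -1/4 ≤ 0; row 4: entry -1/4 ≤ 0. Minimum is 5 at row 1 (x_1 leaves); pivot element 1/2.
Divide row 1 by 1/2; eliminate column s1 from the other rows.
Row 2 update in column RHS: 45/4 − (1/4)·5 = 10.

10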